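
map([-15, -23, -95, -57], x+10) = [-5, -13, -85, -47]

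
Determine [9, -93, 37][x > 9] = keep x where x > 9: 9✗, -93✗, 37✓
= [37]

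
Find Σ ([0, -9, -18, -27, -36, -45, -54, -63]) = -252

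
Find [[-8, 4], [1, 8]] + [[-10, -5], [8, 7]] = [[-18, -1], [9, 15]]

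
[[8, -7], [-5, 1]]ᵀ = [[8, -5], [-7, 1]]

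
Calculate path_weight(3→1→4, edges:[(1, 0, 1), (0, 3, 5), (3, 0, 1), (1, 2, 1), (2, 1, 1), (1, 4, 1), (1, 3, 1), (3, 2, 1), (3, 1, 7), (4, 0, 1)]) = w(3→1)=7 + w(1→4)=1
= 8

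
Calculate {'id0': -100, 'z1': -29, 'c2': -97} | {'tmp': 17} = {'id0': -100, 'z1': -29, 'c2': -97, 'tmp': 17}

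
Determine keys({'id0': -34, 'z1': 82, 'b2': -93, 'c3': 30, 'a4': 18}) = ['id0', 'z1', 'b2', 'c3', 'a4']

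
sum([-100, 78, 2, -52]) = (-100) + 78 + 2 + (-52)
= -72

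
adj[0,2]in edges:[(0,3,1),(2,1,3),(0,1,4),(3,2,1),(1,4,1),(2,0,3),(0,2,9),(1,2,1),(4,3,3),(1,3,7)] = 9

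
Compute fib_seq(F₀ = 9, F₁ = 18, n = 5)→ F_2 = F_1 + F_0 = 27
F_3 = F_2 + F_1 = 45
F_4 = F_3 + F_2 = 72
= [9, 18, 27, 45, 72]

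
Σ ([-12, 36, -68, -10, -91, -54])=(-12) + 36 + (-68) + (-10) + (-91) + (-54)
= -199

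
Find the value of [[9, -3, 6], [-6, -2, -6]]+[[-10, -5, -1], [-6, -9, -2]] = [[-1, -8, 5], [-12, -11, -8]]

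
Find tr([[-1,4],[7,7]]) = diagonal: (-1) + 7
= 6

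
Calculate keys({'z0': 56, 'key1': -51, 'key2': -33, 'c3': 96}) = ['z0', 'key1', 'key2', 'c3']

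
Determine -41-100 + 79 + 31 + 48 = 17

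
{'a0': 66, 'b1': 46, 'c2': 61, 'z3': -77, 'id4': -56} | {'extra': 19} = {'a0': 66, 'b1': 46, 'c2': 61, 'z3': -77, 'id4': -56, 'extra': 19}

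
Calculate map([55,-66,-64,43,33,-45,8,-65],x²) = (55)²=3025, (-66)²=4356, (-64)²=4096, (43)²=1849, (33)²=1089, (-45)²=2025, (8)²=64, (-65)²=4225
= [3025, 4356, 4096, 1849, 1089, 2025, 64, 4225]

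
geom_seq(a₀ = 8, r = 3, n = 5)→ [8, 24, 72, 216, 648]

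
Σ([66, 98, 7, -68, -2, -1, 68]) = 66 + 98 + 7 + (-68) + (-2) + (-1) + 68
= 168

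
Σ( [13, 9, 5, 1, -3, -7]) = 18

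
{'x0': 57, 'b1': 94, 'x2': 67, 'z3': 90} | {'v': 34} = {'x0': 57, 'b1': 94, 'x2': 67, 'z3': 90, 'v': 34}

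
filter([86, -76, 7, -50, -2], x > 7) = [86]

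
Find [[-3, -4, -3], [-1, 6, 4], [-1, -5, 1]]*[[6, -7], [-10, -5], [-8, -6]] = C[0][0] = (-3)*(6) + (-4)*(-10) + (-3)*(-8) = 46
C[0][1] = (-3)*(-7) + (-4)*(-5) + (-3)*(-6) = 59
C[1][0] = (-1)*(6) + (6)*(-10) + (4)*(-8) = -98
C[1][1] = (-1)*(-7) + (6)*(-5) + (4)*(-6) = -47
C[2][0] = (-1)*(6) + (-5)*(-10) + (1)*(-8) = 36
C[2][1] = (-1)*(-7) + (-5)*(-5) + (1)*(-6) = 26
= [[46, 59], [-98, -47], [36, 26]]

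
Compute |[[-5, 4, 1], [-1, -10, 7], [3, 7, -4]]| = 136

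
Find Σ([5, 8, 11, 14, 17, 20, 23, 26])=124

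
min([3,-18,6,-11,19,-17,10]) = -18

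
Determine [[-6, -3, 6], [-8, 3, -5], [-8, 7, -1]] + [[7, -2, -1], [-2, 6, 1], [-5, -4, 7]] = [[1, -5, 5], [-10, 9, -4], [-13, 3, 6]]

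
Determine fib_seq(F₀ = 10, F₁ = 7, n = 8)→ F_2 = F_1 + F_0 = 17
F_3 = F_2 + F_1 = 24
F_4 = F_3 + F_2 = 41
...
= [10, 7, 17, 24, 41, 65, 106, 171]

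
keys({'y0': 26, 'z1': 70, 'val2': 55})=['y0', 'z1', 'val2']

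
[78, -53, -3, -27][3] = -27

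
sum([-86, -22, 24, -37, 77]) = -44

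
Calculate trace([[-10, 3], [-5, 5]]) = diagonal: (-10) + 5
= -5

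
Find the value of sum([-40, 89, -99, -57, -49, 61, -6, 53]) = (-40) + 89 + (-99) + (-57) + (-49) + 61 + (-6) + 53
= -48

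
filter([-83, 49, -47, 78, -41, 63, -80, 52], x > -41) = keep x where x > -41: -83✗, 49✓, -47✗, 78✓, -41✗, 63✓, -80✗, 52✓
= [49, 78, 63, 52]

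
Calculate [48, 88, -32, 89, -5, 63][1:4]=[88, -32, 89]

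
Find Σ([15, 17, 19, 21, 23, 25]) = 120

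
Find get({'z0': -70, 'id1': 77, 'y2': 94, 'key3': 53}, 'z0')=-70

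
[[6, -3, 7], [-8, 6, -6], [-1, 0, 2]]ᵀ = [[6, -8, -1], [-3, 6, 0], [7, -6, 2]]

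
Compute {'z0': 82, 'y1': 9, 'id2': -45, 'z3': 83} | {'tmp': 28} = {'z0': 82, 'y1': 9, 'id2': -45, 'z3': 83, 'tmp': 28}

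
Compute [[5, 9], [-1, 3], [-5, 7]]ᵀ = [[5, -1, -5], [9, 3, 7]]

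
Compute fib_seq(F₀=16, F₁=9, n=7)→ F_2 = F_1 + F_0 = 25
F_3 = F_2 + F_1 = 34
F_4 = F_3 + F_2 = 59
...
= [16, 9, 25, 34, 59, 93, 152]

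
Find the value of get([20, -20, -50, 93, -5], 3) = 93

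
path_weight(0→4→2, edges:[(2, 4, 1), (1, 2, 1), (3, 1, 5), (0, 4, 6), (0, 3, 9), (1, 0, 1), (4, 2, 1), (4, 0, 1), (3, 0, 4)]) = 7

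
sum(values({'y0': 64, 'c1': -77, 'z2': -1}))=64 + (-77) + (-1)
= -14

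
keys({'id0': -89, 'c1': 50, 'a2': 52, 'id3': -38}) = ['id0', 'c1', 'a2', 'id3']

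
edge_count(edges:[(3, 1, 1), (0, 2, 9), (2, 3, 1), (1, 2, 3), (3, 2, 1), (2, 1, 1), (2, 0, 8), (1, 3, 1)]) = 8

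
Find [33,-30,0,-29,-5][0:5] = [33, -30, 0, -29, -5]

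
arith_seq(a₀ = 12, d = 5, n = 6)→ a_0 = 12 + 0*5 = 12
a_1 = 12 + 1*5 = 17
a_2 = 12 + 2*5 = 22
...
= [12, 17, 22, 27, 32, 37]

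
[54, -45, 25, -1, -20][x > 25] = [54]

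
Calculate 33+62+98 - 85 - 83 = 25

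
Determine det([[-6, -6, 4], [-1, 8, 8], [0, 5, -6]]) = (1)*(-6)*det([[8, 8], [5, -6]]) + (-1)*(-6)*det([[-1, 8], [0, -6]]) + (1)*(4)*det([[-1, 8], [0, 5]])
= 528 + 36 + -20
= 544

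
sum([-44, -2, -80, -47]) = -173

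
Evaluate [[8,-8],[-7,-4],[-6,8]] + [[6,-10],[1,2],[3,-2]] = [[14, -18], [-6, -2], [-3, 6]]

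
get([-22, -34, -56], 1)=-34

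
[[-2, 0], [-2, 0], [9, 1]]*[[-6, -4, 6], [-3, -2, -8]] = [[12, 8, -12], [12, 8, -12], [-57, -38, 46]]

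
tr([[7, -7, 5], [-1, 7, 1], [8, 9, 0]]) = diagonal: 7 + 7 + 0
= 14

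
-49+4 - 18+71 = 8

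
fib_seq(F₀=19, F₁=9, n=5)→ F_2 = F_1 + F_0 = 28
F_3 = F_2 + F_1 = 37
F_4 = F_3 + F_2 = 65
= [19, 9, 28, 37, 65]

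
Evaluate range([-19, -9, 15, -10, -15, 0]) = 34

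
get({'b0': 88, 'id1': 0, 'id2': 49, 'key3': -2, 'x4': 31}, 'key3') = -2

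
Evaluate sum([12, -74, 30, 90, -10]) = 12 + (-74) + 30 + 90 + (-10)
= 48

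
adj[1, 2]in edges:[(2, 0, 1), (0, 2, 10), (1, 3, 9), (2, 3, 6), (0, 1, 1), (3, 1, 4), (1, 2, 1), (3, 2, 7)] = 1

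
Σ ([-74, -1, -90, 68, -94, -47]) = -238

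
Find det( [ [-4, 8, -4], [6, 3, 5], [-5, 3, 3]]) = -452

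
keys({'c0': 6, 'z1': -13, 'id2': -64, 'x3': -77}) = ['c0', 'z1', 'id2', 'x3']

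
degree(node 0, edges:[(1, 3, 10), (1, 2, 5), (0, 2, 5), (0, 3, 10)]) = incident: (0,2), (0,3)
= 2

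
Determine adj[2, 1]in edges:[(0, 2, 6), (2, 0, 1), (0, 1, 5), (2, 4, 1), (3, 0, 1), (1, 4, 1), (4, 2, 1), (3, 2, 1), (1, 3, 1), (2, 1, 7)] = 7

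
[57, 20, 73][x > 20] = keep x where x > 20: 57✓, 20✗, 73✓
= [57, 73]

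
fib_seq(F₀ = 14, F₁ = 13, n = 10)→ F_2 = F_1 + F_0 = 27
F_3 = F_2 + F_1 = 40
F_4 = F_3 + F_2 = 67
...
= [14, 13, 27, 40, 67, 107, 174, 281, 455, 736]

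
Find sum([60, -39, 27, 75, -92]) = 31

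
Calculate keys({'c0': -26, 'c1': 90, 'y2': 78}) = ['c0', 'c1', 'y2']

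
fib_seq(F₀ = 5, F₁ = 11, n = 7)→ F_2 = F_1 + F_0 = 16
F_3 = F_2 + F_1 = 27
F_4 = F_3 + F_2 = 43
...
= [5, 11, 16, 27, 43, 70, 113]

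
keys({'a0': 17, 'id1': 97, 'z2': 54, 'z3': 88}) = ['a0', 'id1', 'z2', 'z3']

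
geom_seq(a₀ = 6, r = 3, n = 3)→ [6, 18, 54]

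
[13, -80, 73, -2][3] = -2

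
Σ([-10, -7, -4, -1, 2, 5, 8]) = (-10) + (-7) + (-4) + (-1) + 2 + 5 + 8
= -7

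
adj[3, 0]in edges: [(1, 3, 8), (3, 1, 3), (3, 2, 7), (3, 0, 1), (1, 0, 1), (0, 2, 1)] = 1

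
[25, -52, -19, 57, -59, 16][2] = -19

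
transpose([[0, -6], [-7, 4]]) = [[0, -7], [-6, 4]]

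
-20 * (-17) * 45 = 15300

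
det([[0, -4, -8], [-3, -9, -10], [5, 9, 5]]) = (1)*(0)*det([[-9, -10], [9, 5]]) + (-1)*(-4)*det([[-3, -10], [5, 5]]) + (1)*(-8)*det([[-3, -9], [5, 9]])
= 0 + 140 + -144
= -4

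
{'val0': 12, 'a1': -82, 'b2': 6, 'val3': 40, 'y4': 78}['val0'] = 12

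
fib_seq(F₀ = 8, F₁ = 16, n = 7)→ F_2 = F_1 + F_0 = 24
F_3 = F_2 + F_1 = 40
F_4 = F_3 + F_2 = 64
...
= [8, 16, 24, 40, 64, 104, 168]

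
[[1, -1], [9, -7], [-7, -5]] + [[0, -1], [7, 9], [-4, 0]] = [[1, -2], [16, 2], [-11, -5]]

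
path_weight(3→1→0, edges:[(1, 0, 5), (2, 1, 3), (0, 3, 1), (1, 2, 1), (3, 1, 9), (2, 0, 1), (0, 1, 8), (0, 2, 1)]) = 14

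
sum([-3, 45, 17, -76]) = (-3) + 45 + 17 + (-76)
= -17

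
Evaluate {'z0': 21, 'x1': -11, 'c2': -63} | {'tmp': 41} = {'z0': 21, 'x1': -11, 'c2': -63, 'tmp': 41}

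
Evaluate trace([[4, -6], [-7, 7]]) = 11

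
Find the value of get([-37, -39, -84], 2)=-84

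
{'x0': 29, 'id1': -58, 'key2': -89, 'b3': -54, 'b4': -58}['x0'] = 29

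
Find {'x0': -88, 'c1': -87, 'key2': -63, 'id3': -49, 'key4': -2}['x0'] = -88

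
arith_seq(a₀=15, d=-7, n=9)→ [15, 8, 1, -6, -13, -20, -27, -34, -41]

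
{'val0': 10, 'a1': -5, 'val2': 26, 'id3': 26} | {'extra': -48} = {'val0': 10, 'a1': -5, 'val2': 26, 'id3': 26, 'extra': -48}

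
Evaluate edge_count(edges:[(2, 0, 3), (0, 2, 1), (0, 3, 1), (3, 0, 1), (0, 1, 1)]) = 5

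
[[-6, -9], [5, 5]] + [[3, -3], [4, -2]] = [[-3, -12], [9, 3]]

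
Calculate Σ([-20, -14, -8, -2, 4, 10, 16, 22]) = (-20) + (-14) + (-8) + (-2) + 4 + 10 + 16 + 22
= 8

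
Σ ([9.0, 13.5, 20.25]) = 42.75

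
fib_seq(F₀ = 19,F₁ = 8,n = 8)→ [19, 8, 27, 35, 62, 97, 159, 256]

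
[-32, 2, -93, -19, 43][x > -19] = keep x where x > -19: -32✗, 2✓, -93✗, -19✗, 43✓
= [2, 43]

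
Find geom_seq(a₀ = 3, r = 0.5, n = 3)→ a_0 = 3*0.5^0 = 3.0
a_1 = 3*0.5^1 = 1.5
a_2 = 3*0.5^2 = 0.75
= [3.0, 1.5, 0.75]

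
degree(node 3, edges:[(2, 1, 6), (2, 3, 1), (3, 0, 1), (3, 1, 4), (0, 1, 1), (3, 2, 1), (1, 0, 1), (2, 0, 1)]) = incident: (2,3), (3,0), (3,1), (3,2)
= 4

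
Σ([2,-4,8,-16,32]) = 22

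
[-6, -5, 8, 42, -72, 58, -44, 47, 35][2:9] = [8, 42, -72, 58, -44, 47, 35]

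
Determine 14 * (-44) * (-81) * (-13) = -648648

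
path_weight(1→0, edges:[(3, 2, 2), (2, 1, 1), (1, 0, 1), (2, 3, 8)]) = 1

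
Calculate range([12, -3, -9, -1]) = 21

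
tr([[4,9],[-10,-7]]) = -3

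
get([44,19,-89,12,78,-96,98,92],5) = -96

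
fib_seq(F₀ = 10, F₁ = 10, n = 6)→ [10, 10, 20, 30, 50, 80]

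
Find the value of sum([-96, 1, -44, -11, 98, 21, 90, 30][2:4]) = -55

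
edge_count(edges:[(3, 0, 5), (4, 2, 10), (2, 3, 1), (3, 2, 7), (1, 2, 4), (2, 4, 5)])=6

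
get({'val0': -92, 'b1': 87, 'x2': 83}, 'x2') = 83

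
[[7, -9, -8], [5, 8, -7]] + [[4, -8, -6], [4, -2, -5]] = [[11, -17, -14], [9, 6, -12]]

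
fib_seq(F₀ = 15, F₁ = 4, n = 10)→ [15, 4, 19, 23, 42, 65, 107, 172, 279, 451]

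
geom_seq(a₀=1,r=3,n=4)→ a_0 = 1*3^0 = 1
a_1 = 1*3^1 = 3
a_2 = 1*3^2 = 9
...
= [1, 3, 9, 27]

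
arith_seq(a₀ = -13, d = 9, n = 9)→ [-13, -4, 5, 14, 23, 32, 41, 50, 59]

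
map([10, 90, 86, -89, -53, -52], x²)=[100, 8100, 7396, 7921, 2809, 2704]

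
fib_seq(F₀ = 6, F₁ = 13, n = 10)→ F_2 = F_1 + F_0 = 19
F_3 = F_2 + F_1 = 32
F_4 = F_3 + F_2 = 51
...
= [6, 13, 19, 32, 51, 83, 134, 217, 351, 568]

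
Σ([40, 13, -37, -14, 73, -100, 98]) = 73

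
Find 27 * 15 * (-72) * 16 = -466560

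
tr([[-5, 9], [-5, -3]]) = -8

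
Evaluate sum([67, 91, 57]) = 215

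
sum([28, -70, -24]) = 28 + (-70) + (-24)
= -66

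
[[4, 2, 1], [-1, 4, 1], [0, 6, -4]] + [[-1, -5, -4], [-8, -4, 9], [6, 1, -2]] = [[3, -3, -3], [-9, 0, 10], [6, 7, -6]]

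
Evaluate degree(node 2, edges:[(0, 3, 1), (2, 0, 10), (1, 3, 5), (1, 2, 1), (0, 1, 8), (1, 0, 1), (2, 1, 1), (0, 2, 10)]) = 4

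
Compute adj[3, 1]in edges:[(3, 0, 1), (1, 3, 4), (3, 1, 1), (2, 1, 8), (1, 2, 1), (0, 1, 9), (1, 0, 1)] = 1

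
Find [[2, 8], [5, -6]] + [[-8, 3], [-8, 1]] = [[-6, 11], [-3, -5]]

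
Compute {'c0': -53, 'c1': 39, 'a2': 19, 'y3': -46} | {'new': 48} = {'c0': -53, 'c1': 39, 'a2': 19, 'y3': -46, 'new': 48}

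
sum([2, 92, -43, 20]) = 71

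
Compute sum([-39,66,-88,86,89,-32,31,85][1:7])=152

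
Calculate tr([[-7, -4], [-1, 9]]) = 2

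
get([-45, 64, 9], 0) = -45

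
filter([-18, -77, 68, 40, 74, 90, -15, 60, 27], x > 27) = keep x where x > 27: -18✗, -77✗, 68✓, 40✓, 74✓, 90✓, -15✗, 60✓, 27✗
= [68, 40, 74, 90, 60]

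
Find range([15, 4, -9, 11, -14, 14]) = 29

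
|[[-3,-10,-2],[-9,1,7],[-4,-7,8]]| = (1)*(-3)*det([[1, 7], [-7, 8]]) + (-1)*(-10)*det([[-9, 7], [-4, 8]]) + (1)*(-2)*det([[-9, 1], [-4, -7]])
= -171 + -440 + -134
= -745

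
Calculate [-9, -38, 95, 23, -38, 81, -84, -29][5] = 81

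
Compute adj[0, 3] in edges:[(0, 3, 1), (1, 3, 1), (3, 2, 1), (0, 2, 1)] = 1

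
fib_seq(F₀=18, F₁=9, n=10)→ F_2 = F_1 + F_0 = 27
F_3 = F_2 + F_1 = 36
F_4 = F_3 + F_2 = 63
...
= [18, 9, 27, 36, 63, 99, 162, 261, 423, 684]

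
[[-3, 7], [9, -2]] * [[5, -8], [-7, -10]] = C[0][0] = (-3)*(5) + (7)*(-7) = -64
C[0][1] = (-3)*(-8) + (7)*(-10) = -46
C[1][0] = (9)*(5) + (-2)*(-7) = 59
C[1][1] = (9)*(-8) + (-2)*(-10) = -52
= [[-64, -46], [59, -52]]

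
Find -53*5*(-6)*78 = 124020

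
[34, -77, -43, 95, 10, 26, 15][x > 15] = keep x where x > 15: 34✓, -77✗, -43✗, 95✓, 10✗, 26✓, 15✗
= [34, 95, 26]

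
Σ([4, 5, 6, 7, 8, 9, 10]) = 4 + 5 + 6 + 7 + 8 + 9 + 10
= 49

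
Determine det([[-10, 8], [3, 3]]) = (-10)*(3) - (8)*(3)
= -54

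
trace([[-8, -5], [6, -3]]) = diagonal: (-8) + (-3)
= -11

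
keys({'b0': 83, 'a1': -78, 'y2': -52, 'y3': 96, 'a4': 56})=['b0', 'a1', 'y2', 'y3', 'a4']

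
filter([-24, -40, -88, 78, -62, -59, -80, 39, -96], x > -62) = [-24, -40, 78, -59, 39]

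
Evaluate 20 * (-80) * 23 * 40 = -1472000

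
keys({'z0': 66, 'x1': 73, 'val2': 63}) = ['z0', 'x1', 'val2']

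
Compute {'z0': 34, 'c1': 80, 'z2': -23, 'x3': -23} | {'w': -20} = {'z0': 34, 'c1': 80, 'z2': -23, 'x3': -23, 'w': -20}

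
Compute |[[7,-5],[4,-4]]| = (7)*(-4) - (-5)*(4)
= -8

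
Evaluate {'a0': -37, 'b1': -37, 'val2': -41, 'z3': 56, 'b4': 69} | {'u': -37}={'a0': -37, 'b1': -37, 'val2': -41, 'z3': 56, 'b4': 69, 'u': -37}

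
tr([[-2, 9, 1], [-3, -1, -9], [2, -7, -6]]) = -9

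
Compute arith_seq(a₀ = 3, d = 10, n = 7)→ a_0 = 3 + 0*10 = 3
a_1 = 3 + 1*10 = 13
a_2 = 3 + 2*10 = 23
...
= [3, 13, 23, 33, 43, 53, 63]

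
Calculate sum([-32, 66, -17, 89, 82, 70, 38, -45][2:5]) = slice → [-17, 89, 82]
(-17) + 89 + 82
= 154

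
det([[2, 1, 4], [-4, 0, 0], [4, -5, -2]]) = 72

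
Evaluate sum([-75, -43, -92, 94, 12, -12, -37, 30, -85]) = -208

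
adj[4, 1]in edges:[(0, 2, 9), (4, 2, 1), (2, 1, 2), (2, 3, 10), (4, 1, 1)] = 1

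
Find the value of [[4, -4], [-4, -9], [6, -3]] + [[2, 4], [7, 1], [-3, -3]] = [[6, 0], [3, -8], [3, -6]]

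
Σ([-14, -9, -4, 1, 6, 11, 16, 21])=(-14) + (-9) + (-4) + 1 + 6 + 11 + 16 + 21
= 28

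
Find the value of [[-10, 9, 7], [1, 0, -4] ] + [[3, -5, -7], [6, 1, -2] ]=[[-7, 4, 0], [7, 1, -6]]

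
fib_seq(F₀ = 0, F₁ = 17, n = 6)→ [0, 17, 17, 34, 51, 85]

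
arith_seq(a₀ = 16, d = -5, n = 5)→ a_0 = 16 + 0*-5 = 16
a_1 = 16 + 1*-5 = 11
a_2 = 16 + 2*-5 = 6
...
= [16, 11, 6, 1, -4]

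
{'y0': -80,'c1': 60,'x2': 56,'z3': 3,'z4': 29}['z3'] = 3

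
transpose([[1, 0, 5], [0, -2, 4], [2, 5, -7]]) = [[1, 0, 2], [0, -2, 5], [5, 4, -7]]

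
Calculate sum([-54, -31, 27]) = (-54) + (-31) + 27
= -58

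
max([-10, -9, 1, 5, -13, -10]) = 5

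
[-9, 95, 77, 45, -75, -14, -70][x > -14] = [-9, 95, 77, 45]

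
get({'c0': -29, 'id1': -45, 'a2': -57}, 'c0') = -29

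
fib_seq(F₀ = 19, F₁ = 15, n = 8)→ F_2 = F_1 + F_0 = 34
F_3 = F_2 + F_1 = 49
F_4 = F_3 + F_2 = 83
...
= [19, 15, 34, 49, 83, 132, 215, 347]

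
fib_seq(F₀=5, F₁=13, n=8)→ [5, 13, 18, 31, 49, 80, 129, 209]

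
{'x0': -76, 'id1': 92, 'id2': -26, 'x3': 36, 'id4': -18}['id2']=-26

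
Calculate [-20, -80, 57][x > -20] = keep x where x > -20: -20✗, -80✗, 57✓
= [57]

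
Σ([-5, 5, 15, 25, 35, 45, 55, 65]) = 240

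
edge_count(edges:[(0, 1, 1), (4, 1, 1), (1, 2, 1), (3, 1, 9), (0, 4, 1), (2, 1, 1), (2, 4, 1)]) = 7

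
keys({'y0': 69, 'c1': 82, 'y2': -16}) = ['y0', 'c1', 'y2']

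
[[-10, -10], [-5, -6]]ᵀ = [[-10, -5], [-10, -6]]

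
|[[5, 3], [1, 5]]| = 22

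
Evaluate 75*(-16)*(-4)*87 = 417600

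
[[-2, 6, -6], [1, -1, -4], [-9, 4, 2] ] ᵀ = [[-2, 1, -9], [6, -1, 4], [-6, -4, 2]]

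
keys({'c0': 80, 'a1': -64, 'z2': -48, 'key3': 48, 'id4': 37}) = ['c0', 'a1', 'z2', 'key3', 'id4']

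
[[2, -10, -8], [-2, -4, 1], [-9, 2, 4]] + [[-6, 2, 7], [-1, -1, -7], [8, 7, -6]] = [[-4, -8, -1], [-3, -5, -6], [-1, 9, -2]]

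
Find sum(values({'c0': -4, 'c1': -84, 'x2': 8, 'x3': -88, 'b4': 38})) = -130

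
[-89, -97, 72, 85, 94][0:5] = [-89, -97, 72, 85, 94]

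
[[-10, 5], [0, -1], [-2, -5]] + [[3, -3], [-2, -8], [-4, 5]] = [[-7, 2], [-2, -9], [-6, 0]]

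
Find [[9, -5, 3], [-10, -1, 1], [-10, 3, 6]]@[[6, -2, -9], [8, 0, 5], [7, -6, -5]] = [[35, -36, -121], [-61, 14, 80], [6, -16, 75]]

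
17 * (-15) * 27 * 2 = -13770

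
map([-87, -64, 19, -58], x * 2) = -87*2=-174, -64*2=-128, 19*2=38, -58*2=-116
= [-174, -128, 38, -116]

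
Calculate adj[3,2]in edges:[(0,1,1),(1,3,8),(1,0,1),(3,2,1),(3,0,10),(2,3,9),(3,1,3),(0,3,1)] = 1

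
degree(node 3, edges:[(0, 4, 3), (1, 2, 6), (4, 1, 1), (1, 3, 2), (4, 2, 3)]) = 1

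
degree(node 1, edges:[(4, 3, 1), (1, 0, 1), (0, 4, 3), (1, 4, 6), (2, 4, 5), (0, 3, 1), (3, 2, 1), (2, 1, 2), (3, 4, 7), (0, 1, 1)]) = 4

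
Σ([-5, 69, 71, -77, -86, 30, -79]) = -77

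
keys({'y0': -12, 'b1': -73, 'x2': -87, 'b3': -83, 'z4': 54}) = ['y0', 'b1', 'x2', 'b3', 'z4']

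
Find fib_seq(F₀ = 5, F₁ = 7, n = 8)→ [5, 7, 12, 19, 31, 50, 81, 131]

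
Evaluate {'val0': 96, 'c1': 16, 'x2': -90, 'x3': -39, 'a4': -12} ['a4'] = -12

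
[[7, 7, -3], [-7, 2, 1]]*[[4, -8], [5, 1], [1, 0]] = [[60, -49], [-17, 58]]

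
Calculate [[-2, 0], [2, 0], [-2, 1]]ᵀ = [[-2, 2, -2], [0, 0, 1]]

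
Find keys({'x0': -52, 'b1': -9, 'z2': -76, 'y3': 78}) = ['x0', 'b1', 'z2', 'y3']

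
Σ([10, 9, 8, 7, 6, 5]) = 10 + 9 + 8 + 7 + 6 + 5
= 45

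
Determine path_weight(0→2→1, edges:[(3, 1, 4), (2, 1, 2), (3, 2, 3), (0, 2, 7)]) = 9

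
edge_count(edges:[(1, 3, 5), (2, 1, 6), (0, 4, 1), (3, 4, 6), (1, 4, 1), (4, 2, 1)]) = 6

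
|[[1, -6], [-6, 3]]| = -33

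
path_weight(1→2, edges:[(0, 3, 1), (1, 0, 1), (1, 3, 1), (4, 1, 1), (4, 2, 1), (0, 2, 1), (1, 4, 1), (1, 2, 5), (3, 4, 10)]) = 5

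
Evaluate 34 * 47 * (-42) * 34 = -2281944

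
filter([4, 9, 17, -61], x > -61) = keep x where x > -61: 4✓, 9✓, 17✓, -61✗
= [4, 9, 17]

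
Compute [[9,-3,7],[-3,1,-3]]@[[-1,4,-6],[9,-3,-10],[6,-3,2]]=[[6, 24, -10], [-6, -6, 2]]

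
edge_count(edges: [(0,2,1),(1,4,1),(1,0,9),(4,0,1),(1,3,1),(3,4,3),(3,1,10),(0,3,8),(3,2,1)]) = 9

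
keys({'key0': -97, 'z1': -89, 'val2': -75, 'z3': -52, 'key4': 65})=['key0', 'z1', 'val2', 'z3', 'key4']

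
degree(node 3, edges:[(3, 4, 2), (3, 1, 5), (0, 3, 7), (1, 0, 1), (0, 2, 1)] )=incident: (3,4), (3,1), (0,3)
= 3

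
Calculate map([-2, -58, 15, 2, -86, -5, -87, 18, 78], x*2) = [-4, -116, 30, 4, -172, -10, -174, 36, 156]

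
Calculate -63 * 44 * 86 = -238392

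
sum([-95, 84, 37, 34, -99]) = -39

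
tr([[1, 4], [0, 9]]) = diagonal: 1 + 9
= 10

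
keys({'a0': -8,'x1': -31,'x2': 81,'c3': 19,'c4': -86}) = ['a0', 'x1', 'x2', 'c3', 'c4']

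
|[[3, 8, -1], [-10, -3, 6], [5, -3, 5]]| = 604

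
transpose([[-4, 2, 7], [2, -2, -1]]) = [[-4, 2], [2, -2], [7, -1]]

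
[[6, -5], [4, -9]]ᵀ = [[6, 4], [-5, -9]]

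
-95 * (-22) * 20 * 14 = 585200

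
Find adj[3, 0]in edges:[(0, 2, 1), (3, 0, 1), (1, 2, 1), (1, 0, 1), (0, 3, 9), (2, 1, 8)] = 1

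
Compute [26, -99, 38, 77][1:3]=[-99, 38]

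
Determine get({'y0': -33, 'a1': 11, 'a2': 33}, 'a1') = 11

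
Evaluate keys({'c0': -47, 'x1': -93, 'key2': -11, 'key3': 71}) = ['c0', 'x1', 'key2', 'key3']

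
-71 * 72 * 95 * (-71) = 34480440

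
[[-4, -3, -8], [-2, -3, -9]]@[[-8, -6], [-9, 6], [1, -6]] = C[0][0] = (-4)*(-8) + (-3)*(-9) + (-8)*(1) = 51
C[0][1] = (-4)*(-6) + (-3)*(6) + (-8)*(-6) = 54
C[1][0] = (-2)*(-8) + (-3)*(-9) + (-9)*(1) = 34
C[1][1] = (-2)*(-6) + (-3)*(6) + (-9)*(-6) = 48
= [[51, 54], [34, 48]]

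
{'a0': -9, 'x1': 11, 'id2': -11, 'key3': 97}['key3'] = 97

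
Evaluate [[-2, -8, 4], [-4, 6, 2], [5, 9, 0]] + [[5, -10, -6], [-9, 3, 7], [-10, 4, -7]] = [[3, -18, -2], [-13, 9, 9], [-5, 13, -7]]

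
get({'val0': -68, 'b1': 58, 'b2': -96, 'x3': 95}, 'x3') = 95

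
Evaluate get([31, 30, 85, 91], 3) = 91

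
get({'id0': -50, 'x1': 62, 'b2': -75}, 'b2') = -75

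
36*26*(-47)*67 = -2947464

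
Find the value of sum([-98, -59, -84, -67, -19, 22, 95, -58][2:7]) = slice → [-84, -67, -19, 22, 95]
(-84) + (-67) + (-19) + 22 + 95
= -53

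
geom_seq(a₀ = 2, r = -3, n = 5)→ a_0 = 2*(-3)^0 = 2
a_1 = 2*(-3)^1 = -6
a_2 = 2*(-3)^2 = 18
...
= [2, -6, 18, -54, 162]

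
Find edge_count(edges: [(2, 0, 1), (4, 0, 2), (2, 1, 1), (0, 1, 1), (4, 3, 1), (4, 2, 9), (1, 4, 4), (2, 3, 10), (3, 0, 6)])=9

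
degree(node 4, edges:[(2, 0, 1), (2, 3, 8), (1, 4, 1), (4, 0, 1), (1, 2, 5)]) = 2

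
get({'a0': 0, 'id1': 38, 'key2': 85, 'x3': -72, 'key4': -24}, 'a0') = 0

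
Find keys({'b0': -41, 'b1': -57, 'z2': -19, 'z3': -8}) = ['b0', 'b1', 'z2', 'z3']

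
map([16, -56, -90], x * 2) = 16*2=32, -56*2=-112, -90*2=-180
= [32, -112, -180]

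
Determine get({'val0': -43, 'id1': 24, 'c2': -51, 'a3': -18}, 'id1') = 24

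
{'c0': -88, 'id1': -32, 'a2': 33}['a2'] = 33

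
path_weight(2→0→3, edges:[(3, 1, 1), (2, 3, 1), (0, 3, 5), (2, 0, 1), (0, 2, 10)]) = 6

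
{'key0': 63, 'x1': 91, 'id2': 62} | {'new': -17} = {'key0': 63, 'x1': 91, 'id2': 62, 'new': -17}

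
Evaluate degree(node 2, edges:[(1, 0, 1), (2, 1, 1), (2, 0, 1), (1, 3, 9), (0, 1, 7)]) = incident: (2,1), (2,0)
= 2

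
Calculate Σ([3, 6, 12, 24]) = 3 + 6 + 12 + 24
= 45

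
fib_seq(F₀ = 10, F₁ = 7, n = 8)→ F_2 = F_1 + F_0 = 17
F_3 = F_2 + F_1 = 24
F_4 = F_3 + F_2 = 41
...
= [10, 7, 17, 24, 41, 65, 106, 171]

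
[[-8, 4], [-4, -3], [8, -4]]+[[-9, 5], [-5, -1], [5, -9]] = [[-17, 9], [-9, -4], [13, -13]]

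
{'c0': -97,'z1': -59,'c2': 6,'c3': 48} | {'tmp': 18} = {'c0': -97, 'z1': -59, 'c2': 6, 'c3': 48, 'tmp': 18}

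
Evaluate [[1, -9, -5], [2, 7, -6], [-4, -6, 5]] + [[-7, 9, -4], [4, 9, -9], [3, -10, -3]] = [[-6, 0, -9], [6, 16, -15], [-1, -16, 2]]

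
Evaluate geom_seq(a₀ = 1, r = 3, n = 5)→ [1, 3, 9, 27, 81]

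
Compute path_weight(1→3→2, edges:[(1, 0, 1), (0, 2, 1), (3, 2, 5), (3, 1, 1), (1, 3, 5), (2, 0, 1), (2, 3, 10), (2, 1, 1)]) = 10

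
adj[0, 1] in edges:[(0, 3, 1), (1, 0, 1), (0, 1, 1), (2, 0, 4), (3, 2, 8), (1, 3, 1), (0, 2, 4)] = 1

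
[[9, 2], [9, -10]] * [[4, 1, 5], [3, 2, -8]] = C[0][0] = (9)*(4) + (2)*(3) = 42
C[0][1] = (9)*(1) + (2)*(2) = 13
C[0][2] = (9)*(5) + (2)*(-8) = 29
C[1][0] = (9)*(4) + (-10)*(3) = 6
C[1][1] = (9)*(1) + (-10)*(2) = -11
C[1][2] = (9)*(5) + (-10)*(-8) = 125
= [[42, 13, 29], [6, -11, 125]]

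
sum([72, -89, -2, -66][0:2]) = slice → [72, -89]
72 + (-89)
= -17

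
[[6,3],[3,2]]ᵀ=[[6, 3], [3, 2]]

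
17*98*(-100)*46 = -7663600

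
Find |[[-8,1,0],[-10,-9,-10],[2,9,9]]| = -2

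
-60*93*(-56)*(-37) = -11561760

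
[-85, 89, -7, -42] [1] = 89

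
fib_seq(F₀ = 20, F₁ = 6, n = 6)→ [20, 6, 26, 32, 58, 90]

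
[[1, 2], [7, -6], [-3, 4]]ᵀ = [[1, 7, -3], [2, -6, 4]]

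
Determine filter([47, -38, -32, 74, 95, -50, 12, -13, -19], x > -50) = keep x where x > -50: 47✓, -38✓, -32✓, 74✓, 95✓, -50✗, 12✓, -13✓, -19✓
= [47, -38, -32, 74, 95, 12, -13, -19]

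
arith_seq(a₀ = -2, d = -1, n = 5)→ a_0 = -2 + 0*-1 = -2
a_1 = -2 + 1*-1 = -3
a_2 = -2 + 2*-1 = -4
...
= [-2, -3, -4, -5, -6]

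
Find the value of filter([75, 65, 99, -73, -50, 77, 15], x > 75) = keep x where x > 75: 75✗, 65✗, 99✓, -73✗, -50✗, 77✓, 15✗
= [99, 77]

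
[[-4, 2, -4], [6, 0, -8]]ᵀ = [[-4, 6], [2, 0], [-4, -8]]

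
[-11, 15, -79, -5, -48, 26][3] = -5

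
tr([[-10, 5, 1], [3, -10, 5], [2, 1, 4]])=-16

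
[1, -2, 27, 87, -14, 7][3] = 87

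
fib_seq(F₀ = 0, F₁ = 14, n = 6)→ [0, 14, 14, 28, 42, 70]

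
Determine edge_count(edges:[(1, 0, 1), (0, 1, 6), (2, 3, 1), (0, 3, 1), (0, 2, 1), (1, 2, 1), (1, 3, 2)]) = 7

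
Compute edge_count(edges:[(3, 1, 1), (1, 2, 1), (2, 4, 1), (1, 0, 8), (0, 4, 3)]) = 5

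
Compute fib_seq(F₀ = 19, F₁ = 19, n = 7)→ [19, 19, 38, 57, 95, 152, 247]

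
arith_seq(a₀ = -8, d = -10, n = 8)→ a_0 = -8 + 0*-10 = -8
a_1 = -8 + 1*-10 = -18
a_2 = -8 + 2*-10 = -28
...
= [-8, -18, -28, -38, -48, -58, -68, -78]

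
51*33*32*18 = 969408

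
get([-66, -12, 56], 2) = 56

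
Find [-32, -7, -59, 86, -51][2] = -59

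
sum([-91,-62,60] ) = (-91) + (-62) + 60
= -93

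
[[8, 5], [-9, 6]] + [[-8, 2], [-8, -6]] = [[0, 7], [-17, 0]]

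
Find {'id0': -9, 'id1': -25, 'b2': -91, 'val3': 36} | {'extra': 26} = {'id0': -9, 'id1': -25, 'b2': -91, 'val3': 36, 'extra': 26}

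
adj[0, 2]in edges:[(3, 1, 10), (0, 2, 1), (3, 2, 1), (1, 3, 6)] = 1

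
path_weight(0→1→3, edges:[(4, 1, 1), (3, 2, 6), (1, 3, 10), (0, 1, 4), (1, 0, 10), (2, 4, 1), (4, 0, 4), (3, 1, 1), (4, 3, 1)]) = w(0→1)=4 + w(1→3)=10
= 14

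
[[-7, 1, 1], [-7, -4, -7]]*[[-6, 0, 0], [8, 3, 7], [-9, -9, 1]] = C[0][0] = (-7)*(-6) + (1)*(8) + (1)*(-9) = 41
C[0][1] = (-7)*(0) + (1)*(3) + (1)*(-9) = -6
C[0][2] = (-7)*(0) + (1)*(7) + (1)*(1) = 8
C[1][0] = (-7)*(-6) + (-4)*(8) + (-7)*(-9) = 73
C[1][1] = (-7)*(0) + (-4)*(3) + (-7)*(-9) = 51
C[1][2] = (-7)*(0) + (-4)*(7) + (-7)*(1) = -35
= [[41, -6, 8], [73, 51, -35]]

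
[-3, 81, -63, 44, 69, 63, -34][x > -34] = [-3, 81, 44, 69, 63]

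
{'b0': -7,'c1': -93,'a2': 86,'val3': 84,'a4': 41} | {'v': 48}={'b0': -7, 'c1': -93, 'a2': 86, 'val3': 84, 'a4': 41, 'v': 48}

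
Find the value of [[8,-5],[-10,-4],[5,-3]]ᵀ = [[8, -10, 5], [-5, -4, -3]]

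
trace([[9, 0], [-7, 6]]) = 15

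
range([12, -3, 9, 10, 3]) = 15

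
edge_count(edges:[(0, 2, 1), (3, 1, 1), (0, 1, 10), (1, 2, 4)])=4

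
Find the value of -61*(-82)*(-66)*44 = -14525808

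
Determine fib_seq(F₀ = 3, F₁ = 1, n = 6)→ [3, 1, 4, 5, 9, 14]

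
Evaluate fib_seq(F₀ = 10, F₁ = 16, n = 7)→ F_2 = F_1 + F_0 = 26
F_3 = F_2 + F_1 = 42
F_4 = F_3 + F_2 = 68
...
= [10, 16, 26, 42, 68, 110, 178]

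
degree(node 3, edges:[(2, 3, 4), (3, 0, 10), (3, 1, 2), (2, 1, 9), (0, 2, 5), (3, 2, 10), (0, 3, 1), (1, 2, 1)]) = 5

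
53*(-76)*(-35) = 140980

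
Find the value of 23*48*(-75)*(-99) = 8197200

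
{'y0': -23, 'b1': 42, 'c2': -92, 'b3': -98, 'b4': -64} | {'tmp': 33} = {'y0': -23, 'b1': 42, 'c2': -92, 'b3': -98, 'b4': -64, 'tmp': 33}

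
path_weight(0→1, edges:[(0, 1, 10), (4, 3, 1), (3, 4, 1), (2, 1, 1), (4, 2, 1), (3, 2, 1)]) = w(0→1)=10
= 10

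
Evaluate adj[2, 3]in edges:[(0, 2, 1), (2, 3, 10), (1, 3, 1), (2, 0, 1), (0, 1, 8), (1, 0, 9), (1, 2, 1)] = 10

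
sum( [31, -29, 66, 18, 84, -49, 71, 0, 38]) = 230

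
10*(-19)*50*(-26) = 247000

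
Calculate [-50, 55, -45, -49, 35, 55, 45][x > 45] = keep x where x > 45: -50✗, 55✓, -45✗, -49✗, 35✗, 55✓, 45✗
= [55, 55]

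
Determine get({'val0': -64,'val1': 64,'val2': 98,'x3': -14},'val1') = 64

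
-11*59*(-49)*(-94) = -2989294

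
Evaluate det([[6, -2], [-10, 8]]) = (6)*(8) - (-2)*(-10)
= 28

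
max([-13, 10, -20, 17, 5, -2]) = 17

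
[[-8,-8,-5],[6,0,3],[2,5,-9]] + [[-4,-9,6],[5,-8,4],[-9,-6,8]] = [[-12, -17, 1], [11, -8, 7], [-7, -1, -1]]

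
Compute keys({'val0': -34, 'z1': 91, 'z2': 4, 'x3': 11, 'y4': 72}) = ['val0', 'z1', 'z2', 'x3', 'y4']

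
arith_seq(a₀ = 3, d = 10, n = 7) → a_0 = 3 + 0*10 = 3
a_1 = 3 + 1*10 = 13
a_2 = 3 + 2*10 = 23
...
= [3, 13, 23, 33, 43, 53, 63]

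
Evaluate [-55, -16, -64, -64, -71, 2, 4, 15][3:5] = [-64, -71]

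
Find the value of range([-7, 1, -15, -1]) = 16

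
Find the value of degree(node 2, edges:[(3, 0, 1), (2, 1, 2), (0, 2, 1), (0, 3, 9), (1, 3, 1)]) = 2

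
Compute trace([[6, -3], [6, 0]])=diagonal: 6 + 0
= 6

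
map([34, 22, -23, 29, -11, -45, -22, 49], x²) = [1156, 484, 529, 841, 121, 2025, 484, 2401]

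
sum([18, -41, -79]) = 18 + (-41) + (-79)
= -102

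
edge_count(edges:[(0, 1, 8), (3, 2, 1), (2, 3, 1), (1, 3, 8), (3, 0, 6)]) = 5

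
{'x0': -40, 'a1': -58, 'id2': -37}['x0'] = -40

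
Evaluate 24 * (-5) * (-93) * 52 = 580320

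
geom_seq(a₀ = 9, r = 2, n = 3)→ a_0 = 9*2^0 = 9
a_1 = 9*2^1 = 18
a_2 = 9*2^2 = 36
= [9, 18, 36]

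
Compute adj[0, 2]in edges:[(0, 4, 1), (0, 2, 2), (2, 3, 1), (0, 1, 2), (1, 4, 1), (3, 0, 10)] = 2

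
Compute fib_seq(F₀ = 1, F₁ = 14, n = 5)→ F_2 = F_1 + F_0 = 15
F_3 = F_2 + F_1 = 29
F_4 = F_3 + F_2 = 44
= [1, 14, 15, 29, 44]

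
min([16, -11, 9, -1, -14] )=-14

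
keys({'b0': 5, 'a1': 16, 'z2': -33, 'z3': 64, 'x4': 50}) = ['b0', 'a1', 'z2', 'z3', 'x4']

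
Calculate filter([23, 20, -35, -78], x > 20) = keep x where x > 20: 23✓, 20✗, -35✗, -78✗
= [23]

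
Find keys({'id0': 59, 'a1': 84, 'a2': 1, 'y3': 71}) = ['id0', 'a1', 'a2', 'y3']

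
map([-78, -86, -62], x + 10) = -78+10=-68, -86+10=-76, -62+10=-52
= [-68, -76, -52]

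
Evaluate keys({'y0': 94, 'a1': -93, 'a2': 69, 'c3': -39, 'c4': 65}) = ['y0', 'a1', 'a2', 'c3', 'c4']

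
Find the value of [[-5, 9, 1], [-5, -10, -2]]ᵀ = [[-5, -5], [9, -10], [1, -2]]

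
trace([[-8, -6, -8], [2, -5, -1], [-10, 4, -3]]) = diagonal: (-8) + (-5) + (-3)
= -16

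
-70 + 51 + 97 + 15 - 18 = 75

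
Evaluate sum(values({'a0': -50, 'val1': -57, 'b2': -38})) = (-50) + (-57) + (-38)
= -145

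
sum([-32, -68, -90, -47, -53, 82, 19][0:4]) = slice → [-32, -68, -90, -47]
(-32) + (-68) + (-90) + (-47)
= -237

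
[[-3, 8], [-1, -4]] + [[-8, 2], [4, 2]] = [[-11, 10], [3, -2]]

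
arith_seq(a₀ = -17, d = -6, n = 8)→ [-17, -23, -29, -35, -41, -47, -53, -59]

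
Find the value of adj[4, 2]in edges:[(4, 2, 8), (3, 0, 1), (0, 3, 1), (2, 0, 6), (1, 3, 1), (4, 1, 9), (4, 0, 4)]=8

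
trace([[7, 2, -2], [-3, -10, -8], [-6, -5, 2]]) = -1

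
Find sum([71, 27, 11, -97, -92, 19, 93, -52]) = 71 + 27 + 11 + (-97) + (-92) + 19 + 93 + (-52)
= -20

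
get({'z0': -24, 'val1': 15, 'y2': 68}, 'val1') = 15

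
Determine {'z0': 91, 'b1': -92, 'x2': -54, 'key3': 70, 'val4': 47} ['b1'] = -92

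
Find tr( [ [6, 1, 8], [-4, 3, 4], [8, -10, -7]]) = 2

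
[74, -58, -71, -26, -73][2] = -71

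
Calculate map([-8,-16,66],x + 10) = -8+10=2, -16+10=-6, 66+10=76
= [2, -6, 76]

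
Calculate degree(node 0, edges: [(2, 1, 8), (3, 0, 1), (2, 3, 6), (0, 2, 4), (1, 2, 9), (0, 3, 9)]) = 3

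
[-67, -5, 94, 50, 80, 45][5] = 45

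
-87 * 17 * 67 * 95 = -9413835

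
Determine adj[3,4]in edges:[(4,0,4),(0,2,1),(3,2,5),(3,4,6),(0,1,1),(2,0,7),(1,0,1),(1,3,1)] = 6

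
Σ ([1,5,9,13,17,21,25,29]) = 1 + 5 + 9 + 13 + 17 + 21 + 25 + 29
= 120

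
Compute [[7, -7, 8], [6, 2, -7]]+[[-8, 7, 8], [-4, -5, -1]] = [[-1, 0, 16], [2, -3, -8]]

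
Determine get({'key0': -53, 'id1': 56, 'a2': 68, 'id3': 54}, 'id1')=56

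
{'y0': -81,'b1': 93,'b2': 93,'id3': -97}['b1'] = 93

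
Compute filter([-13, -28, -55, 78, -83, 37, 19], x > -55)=keep x where x > -55: -13✓, -28✓, -55✗, 78✓, -83✗, 37✓, 19✓
= [-13, -28, 78, 37, 19]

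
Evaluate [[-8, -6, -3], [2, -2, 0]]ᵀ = [[-8, 2], [-6, -2], [-3, 0]]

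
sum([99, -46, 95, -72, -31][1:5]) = slice → [-46, 95, -72, -31]
(-46) + 95 + (-72) + (-31)
= -54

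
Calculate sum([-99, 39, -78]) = (-99) + 39 + (-78)
= -138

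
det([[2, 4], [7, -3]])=-34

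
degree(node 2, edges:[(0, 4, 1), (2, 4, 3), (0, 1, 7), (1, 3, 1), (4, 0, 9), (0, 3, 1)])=1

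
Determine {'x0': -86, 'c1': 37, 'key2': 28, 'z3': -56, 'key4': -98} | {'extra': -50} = {'x0': -86, 'c1': 37, 'key2': 28, 'z3': -56, 'key4': -98, 'extra': -50}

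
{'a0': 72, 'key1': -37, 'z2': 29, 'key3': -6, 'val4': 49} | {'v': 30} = {'a0': 72, 'key1': -37, 'z2': 29, 'key3': -6, 'val4': 49, 'v': 30}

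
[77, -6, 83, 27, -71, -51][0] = 77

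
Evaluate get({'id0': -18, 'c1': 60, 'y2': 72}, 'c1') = 60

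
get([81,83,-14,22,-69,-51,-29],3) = 22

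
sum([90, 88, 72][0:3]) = slice → [90, 88, 72]
90 + 88 + 72
= 250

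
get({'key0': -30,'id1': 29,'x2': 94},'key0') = -30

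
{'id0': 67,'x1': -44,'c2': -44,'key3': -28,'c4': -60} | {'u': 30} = {'id0': 67, 'x1': -44, 'c2': -44, 'key3': -28, 'c4': -60, 'u': 30}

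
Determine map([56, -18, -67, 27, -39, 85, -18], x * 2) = 56*2=112, -18*2=-36, -67*2=-134, 27*2=54, -39*2=-78, 85*2=170, -18*2=-36
= [112, -36, -134, 54, -78, 170, -36]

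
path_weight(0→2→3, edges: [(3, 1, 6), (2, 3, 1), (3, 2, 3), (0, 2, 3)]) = w(0→2)=3 + w(2→3)=1
= 4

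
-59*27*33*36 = -1892484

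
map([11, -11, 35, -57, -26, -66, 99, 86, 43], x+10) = 11+10=21, -11+10=-1, 35+10=45, -57+10=-47, -26+10=-16, -66+10=-56, 99+10=109, 86+10=96, 43+10=53
= [21, -1, 45, -47, -16, -56, 109, 96, 53]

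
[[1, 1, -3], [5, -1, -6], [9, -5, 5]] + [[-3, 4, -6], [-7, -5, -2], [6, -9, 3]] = [[-2, 5, -9], [-2, -6, -8], [15, -14, 8]]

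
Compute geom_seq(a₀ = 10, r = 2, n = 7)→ a_0 = 10*2^0 = 10
a_1 = 10*2^1 = 20
a_2 = 10*2^2 = 40
...
= [10, 20, 40, 80, 160, 320, 640]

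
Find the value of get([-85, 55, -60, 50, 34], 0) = -85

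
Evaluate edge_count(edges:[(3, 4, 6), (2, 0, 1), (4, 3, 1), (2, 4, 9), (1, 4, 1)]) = 5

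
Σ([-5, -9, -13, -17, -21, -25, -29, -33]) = (-5) + (-9) + (-13) + (-17) + (-21) + (-25) + (-29) + (-33)
= -152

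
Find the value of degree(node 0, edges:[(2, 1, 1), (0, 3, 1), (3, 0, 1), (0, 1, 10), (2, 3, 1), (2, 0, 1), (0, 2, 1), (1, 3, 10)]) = 5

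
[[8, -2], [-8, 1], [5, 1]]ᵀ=[[8, -8, 5], [-2, 1, 1]]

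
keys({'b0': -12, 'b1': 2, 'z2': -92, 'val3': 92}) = ['b0', 'b1', 'z2', 'val3']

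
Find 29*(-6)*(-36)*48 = 300672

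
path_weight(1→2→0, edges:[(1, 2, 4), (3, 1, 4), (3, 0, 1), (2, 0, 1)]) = 5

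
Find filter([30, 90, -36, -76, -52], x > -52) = keep x where x > -52: 30✓, 90✓, -36✓, -76✗, -52✗
= [30, 90, -36]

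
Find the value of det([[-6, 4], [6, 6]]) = -60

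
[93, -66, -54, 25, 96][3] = 25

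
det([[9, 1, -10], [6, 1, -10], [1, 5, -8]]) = (1)*(9)*det([[1, -10], [5, -8]]) + (-1)*(1)*det([[6, -10], [1, -8]]) + (1)*(-10)*det([[6, 1], [1, 5]])
= 378 + 38 + -290
= 126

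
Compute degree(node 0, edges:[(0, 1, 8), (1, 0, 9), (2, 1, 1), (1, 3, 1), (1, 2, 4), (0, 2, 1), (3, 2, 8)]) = 3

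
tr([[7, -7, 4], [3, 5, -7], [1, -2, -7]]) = diagonal: 7 + 5 + (-7)
= 5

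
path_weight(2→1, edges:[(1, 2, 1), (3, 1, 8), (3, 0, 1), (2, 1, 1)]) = 1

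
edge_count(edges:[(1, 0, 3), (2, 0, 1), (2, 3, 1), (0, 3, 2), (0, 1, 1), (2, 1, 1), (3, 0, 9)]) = 7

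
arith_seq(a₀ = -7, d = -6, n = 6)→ [-7, -13, -19, -25, -31, -37]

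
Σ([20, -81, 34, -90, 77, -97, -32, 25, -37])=20 + (-81) + 34 + (-90) + 77 + (-97) + (-32) + 25 + (-37)
= -181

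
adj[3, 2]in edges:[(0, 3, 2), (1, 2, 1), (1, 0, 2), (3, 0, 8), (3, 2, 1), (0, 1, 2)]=1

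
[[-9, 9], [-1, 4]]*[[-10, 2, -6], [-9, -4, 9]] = [[9, -54, 135], [-26, -18, 42]]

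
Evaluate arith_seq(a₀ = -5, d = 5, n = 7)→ [-5, 0, 5, 10, 15, 20, 25]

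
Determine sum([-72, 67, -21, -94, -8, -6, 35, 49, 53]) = 3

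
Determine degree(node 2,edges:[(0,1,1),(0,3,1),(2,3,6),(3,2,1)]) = incident: (2,3), (3,2)
= 2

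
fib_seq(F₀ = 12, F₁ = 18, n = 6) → [12, 18, 30, 48, 78, 126]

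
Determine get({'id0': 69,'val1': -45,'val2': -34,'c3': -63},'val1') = -45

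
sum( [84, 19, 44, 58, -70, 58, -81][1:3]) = 63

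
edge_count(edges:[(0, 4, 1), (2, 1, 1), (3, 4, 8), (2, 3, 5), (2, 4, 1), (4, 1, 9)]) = 6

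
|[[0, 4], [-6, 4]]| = (0)*(4) - (4)*(-6)
= 24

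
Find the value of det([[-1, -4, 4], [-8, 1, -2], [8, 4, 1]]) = (1)*(-1)*det([[1, -2], [4, 1]]) + (-1)*(-4)*det([[-8, -2], [8, 1]]) + (1)*(4)*det([[-8, 1], [8, 4]])
= -9 + 32 + -160
= -137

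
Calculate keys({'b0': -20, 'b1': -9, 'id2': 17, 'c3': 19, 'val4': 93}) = ['b0', 'b1', 'id2', 'c3', 'val4']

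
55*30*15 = 24750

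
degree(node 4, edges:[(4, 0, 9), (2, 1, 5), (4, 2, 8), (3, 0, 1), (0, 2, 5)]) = 2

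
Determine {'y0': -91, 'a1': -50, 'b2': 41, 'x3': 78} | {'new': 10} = {'y0': -91, 'a1': -50, 'b2': 41, 'x3': 78, 'new': 10}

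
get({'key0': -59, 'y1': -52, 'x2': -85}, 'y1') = -52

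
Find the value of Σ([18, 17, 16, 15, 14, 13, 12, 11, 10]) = 18 + 17 + 16 + 15 + 14 + 13 + 12 + 11 + 10
= 126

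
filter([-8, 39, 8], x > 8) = keep x where x > 8: -8✗, 39✓, 8✗
= [39]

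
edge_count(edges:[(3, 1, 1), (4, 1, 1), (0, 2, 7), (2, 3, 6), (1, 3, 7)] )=5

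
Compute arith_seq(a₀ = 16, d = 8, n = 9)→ a_0 = 16 + 0*8 = 16
a_1 = 16 + 1*8 = 24
a_2 = 16 + 2*8 = 32
...
= [16, 24, 32, 40, 48, 56, 64, 72, 80]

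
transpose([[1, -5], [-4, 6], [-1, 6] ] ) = [[1, -4, -1], [-5, 6, 6]]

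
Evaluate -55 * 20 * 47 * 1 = -51700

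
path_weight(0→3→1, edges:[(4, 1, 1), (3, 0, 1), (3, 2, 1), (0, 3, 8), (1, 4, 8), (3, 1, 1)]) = 9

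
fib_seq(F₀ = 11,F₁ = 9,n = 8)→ F_2 = F_1 + F_0 = 20
F_3 = F_2 + F_1 = 29
F_4 = F_3 + F_2 = 49
...
= [11, 9, 20, 29, 49, 78, 127, 205]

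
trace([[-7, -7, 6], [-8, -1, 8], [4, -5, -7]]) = diagonal: (-7) + (-1) + (-7)
= -15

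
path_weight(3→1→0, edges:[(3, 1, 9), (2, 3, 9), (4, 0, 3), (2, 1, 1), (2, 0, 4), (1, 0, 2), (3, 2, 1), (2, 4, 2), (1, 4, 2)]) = w(3→1)=9 + w(1→0)=2
= 11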